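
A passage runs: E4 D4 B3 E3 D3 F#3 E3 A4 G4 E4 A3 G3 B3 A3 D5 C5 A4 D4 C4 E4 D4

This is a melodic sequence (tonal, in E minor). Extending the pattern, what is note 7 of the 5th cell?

C5

Grouping in 7s, the 7th note of each cell is E3, A3, D4.
Carrying that up a 4th forward: G4 → C5.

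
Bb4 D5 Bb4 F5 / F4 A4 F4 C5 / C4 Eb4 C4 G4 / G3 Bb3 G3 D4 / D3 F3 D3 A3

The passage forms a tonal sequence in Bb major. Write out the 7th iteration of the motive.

Eb2 G2 Eb2 Bb2

Unit = 4 notes; the statements start on Bb4, F4, C4, G3, D3, moving down a 4th each time.
Extending down a 4th: A2 → Eb2.
So cell 7 is Eb2 G2 Eb2 Bb2.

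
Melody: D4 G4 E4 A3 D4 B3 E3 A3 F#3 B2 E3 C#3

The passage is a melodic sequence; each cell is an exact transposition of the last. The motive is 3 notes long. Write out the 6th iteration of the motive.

C#2 F#2 D#2

With a 3-note motive the entries are D4, A3, E3, B2, each down a 4th from the previous.
Carrying on: F#2 → C#2.
Statement 6 starts on C#2 and keeps the same exact contour: C#2 F#2 D#2.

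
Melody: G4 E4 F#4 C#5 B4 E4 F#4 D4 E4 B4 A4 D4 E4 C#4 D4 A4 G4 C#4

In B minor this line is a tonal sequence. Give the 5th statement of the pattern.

Unit = 6 notes; the statements start on G4, F#4, E4, moving down a 2nd each time.
Continuing the starts: D4 → C#4.
Statement 5 starts on C#4 and keeps the same diatonic contour: C#4 A3 B3 F#4 E4 A3.

C#4 A3 B3 F#4 E4 A3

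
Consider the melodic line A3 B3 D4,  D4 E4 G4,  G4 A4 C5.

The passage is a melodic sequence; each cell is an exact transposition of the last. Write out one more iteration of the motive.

C5 D5 F5

Unit = 3 notes; the statements start on A3, D4, G4, moving up a 4th each time.
So cell 4 is C5 D5 F5.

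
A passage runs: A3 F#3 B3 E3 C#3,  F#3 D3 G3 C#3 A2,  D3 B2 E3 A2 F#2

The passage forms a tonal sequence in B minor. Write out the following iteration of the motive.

B2 G2 C#3 F#2 D2

With a 5-note motive the entries are A3, F#3, D3, each down a 3rd from the previous.
From B2 the diatonic shape gives B2 G2 C#3 F#2 D2.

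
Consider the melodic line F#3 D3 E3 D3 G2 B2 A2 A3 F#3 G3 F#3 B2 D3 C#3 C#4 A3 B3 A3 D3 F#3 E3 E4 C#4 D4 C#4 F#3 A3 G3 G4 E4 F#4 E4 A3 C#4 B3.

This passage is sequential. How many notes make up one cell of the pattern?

7

There are 35 notes; a 7-note unit gives 5 cells:
F#3 D3 E3 D3 G2 B2 A2 | A3 F#3 G3 F#3 B2 D3 C#3 | C#4 A3 B3 A3 D3 F#3 E3 | E4 C#4 D4 C#4 F#3 A3 G3 | G4 E4 F#4 E4 A3 C#4 B3
That's a consistent up a 3rd shift per cell, and no other grouping gives one.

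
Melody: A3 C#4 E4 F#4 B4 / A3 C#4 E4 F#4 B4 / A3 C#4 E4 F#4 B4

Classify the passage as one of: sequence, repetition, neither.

repetition

Each 5-note cell is identical (A3 C#4 E4 F#4 B4), restated at the same pitch.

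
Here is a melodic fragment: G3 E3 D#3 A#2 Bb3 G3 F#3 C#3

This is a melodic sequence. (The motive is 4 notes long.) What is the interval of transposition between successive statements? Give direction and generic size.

up a 3rd

With a 4-note motive the entries are G3, Bb3, each up a 3rd from the previous.
From G3 to Bb3: up a 3rd.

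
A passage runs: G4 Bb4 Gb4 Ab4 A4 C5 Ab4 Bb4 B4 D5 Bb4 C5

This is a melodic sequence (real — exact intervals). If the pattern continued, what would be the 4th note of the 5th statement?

E5

The unit is 4 notes. Position-4 pitches of the 3 shown cells: Ab4, Bb4, C5.
Each moves up a 2nd. Continuing: D5 → E5.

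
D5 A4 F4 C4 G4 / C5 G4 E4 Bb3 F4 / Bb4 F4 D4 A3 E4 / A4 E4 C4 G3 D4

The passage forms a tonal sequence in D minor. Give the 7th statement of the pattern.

Taking 5-note groups, the heads are D5, C5, Bb4, A4: the pattern moves down a 2nd.
Continuing the starts: G4 → F4 → E4.
From E4 the diatonic shape gives E4 Bb3 G3 D3 A3.

E4 Bb3 G3 D3 A3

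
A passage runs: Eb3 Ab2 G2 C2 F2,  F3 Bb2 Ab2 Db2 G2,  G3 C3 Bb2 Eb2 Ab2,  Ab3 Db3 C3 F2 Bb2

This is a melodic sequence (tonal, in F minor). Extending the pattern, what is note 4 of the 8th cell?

With 5-note cells, note 4 of each statement runs C2, Db2, Eb2, F2.
Each moves up a 2nd. Continuing: G2 → Ab2 → Bb2 → C3.

C3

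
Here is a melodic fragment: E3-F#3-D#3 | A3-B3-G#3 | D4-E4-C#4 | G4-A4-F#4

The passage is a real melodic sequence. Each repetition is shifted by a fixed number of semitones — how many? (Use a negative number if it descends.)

5

Taking 3-note groups, the heads are E3, A3, D4, G4: the pattern moves up a 4th.
Counting half-steps from E3 to A3: 5.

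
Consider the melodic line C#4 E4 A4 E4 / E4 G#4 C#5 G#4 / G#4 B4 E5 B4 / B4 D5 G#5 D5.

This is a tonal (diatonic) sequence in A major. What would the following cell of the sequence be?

Unit = 4 notes; the statements start on C#4, E4, G#4, B4, moving up a 3rd each time.
So cell 5 is D5 F#5 B5 F#5.

D5 F#5 B5 F#5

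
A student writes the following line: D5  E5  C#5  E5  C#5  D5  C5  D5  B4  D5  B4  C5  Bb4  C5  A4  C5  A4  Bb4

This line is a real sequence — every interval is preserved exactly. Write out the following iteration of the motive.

Taking 6-note groups, the heads are D5, C5, Bb4: the pattern moves down a 2nd.
Statement 4 starts on Ab4 and keeps the same exact contour: Ab4 Bb4 G4 Bb4 G4 Ab4.

Ab4 Bb4 G4 Bb4 G4 Ab4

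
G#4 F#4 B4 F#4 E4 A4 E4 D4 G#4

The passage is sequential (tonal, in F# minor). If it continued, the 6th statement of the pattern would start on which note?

B3

The 3-note cells begin on G#4, F#4, E4 — each down a 2nd from the last.
Continuing: D4 → C#4 → B3. Statement 6 starts on B3.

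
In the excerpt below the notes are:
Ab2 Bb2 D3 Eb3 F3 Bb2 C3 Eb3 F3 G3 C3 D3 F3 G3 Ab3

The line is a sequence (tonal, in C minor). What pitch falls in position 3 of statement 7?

C4

The unit is 5 notes. Position-3 pitches of the 3 shown cells: D3, Eb3, F3.
Carrying that up a 2nd forward: G3 → Ab3 → Bb3 → C4.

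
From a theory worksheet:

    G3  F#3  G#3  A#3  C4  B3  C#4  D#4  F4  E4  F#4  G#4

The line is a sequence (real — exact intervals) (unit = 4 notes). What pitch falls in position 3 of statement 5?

Grouping in 4s, the 3rd note of each cell is G#3, C#4, F#4.
Each moves up a 4th. Continuing: B4 → E5.

E5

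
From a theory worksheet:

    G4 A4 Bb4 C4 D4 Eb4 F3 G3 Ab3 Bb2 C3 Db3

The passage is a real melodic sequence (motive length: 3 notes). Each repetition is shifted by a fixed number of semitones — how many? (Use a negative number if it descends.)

-7

Unit = 3 notes; the statements start on G4, C4, F3, Bb2, moving down a 5th each time.
G4→C4 is 60 − 67 = -7 semitones.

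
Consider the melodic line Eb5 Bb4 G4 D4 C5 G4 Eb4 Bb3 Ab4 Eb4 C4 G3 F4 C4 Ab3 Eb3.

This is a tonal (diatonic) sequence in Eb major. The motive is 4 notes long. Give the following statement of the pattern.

Taking 4-note groups, the heads are Eb5, C5, Ab4, F4: the pattern moves down a 3rd.
From D4 the diatonic shape gives D4 Ab3 F3 C3.

D4 Ab3 F3 C3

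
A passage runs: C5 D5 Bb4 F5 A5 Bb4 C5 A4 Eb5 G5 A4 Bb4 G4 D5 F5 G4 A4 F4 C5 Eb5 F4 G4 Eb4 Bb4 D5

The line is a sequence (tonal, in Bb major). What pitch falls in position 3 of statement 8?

The unit is 5 notes. Position-3 pitches of the 5 shown cells: Bb4, A4, G4, F4, Eb4.
Carrying that down a 2nd forward: D4 → C4 → Bb3.

Bb3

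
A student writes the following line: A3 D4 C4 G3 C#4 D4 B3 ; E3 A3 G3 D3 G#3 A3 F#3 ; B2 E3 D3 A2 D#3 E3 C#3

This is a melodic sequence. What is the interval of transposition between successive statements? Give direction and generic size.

Unit = 7 notes; the statements start on A3, E3, B2, moving down a 4th each time.
A3 to E3 is down a 4th.

down a 4th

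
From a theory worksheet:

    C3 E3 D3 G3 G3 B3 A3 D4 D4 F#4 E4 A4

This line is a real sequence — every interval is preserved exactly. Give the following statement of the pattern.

The 4-note cells begin on C3, G3, D4 — each up a 5th from the last.
Statement 4 starts on A4 and keeps the same exact contour: A4 C#5 B4 E5.

A4 C#5 B4 E5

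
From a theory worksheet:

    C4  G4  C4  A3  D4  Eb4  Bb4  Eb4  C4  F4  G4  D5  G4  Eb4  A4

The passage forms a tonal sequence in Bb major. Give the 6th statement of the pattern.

Unit = 5 notes; the statements start on C4, Eb4, G4, moving up a 3rd each time.
Extending up a 3rd: Bb4 → D5 → F5.
From F5 the diatonic shape gives F5 C6 F5 D5 G5.

F5 C6 F5 D5 G5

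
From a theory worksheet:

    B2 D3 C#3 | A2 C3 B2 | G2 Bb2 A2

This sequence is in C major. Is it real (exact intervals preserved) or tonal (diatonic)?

real

Each cell has the same semitone pattern (3, -1) — intervals are preserved exactly.
And C#3 lies outside C major, so the sequence is real rather than tonal.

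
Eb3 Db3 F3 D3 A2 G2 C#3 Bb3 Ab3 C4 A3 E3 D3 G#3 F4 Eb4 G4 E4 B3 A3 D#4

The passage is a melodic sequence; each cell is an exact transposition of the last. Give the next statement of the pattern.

Taking 7-note groups, the heads are Eb3, Bb3, F4: the pattern moves up a 5th.
From C5 the exact shape gives C5 Bb4 D5 B4 F#4 E4 A#4.

C5 Bb4 D5 B4 F#4 E4 A#4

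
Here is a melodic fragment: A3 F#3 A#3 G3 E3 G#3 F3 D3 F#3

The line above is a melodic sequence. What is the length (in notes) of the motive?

3

There are 9 notes; a 3-note unit gives 3 cells:
A3 F#3 A#3 | G3 E3 G#3 | F3 D3 F#3
Every group is a transposition down a 2nd of the one before; no shorter unit works.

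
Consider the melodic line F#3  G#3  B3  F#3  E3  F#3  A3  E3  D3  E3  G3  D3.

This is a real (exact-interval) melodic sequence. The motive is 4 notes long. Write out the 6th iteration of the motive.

Taking 4-note groups, the heads are F#3, E3, D3: the pattern moves down a 2nd.
Carrying on: C3 → Bb2 → Ab2.
From Ab2 the exact shape gives Ab2 Bb2 Db3 Ab2.

Ab2 Bb2 Db3 Ab2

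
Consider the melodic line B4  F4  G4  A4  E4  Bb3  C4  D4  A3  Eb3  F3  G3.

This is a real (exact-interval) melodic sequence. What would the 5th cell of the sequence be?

Unit = 4 notes; the statements start on B4, E4, A3, moving down a 5th each time.
Extending down a 5th: D3 → G2.
From G2 the exact shape gives G2 Db2 Eb2 F2.

G2 Db2 Eb2 F2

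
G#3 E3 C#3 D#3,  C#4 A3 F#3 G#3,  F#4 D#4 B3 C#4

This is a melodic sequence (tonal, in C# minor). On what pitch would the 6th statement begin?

A5

With a 4-note motive the entries are G#3, C#4, F#4, each up a 4th from the previous.
Extending the heads up a 4th: B4 → E5 → A5.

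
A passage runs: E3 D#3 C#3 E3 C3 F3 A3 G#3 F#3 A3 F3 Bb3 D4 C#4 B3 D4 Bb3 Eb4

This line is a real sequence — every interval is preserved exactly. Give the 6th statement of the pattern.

With a 6-note motive the entries are E3, A3, D4, each up a 4th from the previous.
Continuing the starts: G4 → C5 → F5.
Statement 6 starts on F5 and keeps the same exact contour: F5 E5 D5 F5 Db5 Gb5.

F5 E5 D5 F5 Db5 Gb5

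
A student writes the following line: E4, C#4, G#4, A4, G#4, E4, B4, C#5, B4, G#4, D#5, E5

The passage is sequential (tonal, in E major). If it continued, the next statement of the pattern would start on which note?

The 4-note cells begin on E4, G#4, B4 — each up a 3rd from the last.
The next head, up a 3rd from B4, is D#5.

D#5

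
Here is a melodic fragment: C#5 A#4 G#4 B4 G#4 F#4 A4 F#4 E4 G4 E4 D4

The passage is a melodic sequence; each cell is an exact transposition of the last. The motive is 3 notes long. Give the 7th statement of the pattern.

Taking 3-note groups, the heads are C#5, B4, A4, G4: the pattern moves down a 2nd.
Carrying on: F4 → Eb4 → Db4.
From Db4 the exact shape gives Db4 Bb3 Ab3.

Db4 Bb3 Ab3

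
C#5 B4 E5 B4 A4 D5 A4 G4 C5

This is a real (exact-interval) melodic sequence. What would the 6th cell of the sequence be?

Unit = 3 notes; the statements start on C#5, B4, A4, moving down a 2nd each time.
Continuing the starts: G4 → F4 → Eb4.
From Eb4 the exact shape gives Eb4 Db4 Gb4.

Eb4 Db4 Gb4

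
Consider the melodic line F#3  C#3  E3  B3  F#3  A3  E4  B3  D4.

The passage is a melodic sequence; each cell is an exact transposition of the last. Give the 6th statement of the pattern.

The 3-note cells begin on F#3, B3, E4 — each up a 4th from the last.
Carrying on: A4 → D5 → G5.
From G5 the exact shape gives G5 D5 F5.

G5 D5 F5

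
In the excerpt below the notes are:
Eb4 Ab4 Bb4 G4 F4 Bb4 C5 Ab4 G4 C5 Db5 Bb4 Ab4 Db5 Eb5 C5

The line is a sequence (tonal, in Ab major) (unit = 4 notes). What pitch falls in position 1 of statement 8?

Eb5

With 4-note cells, note 1 of each statement runs Eb4, F4, G4, Ab4.
Carrying that up a 2nd forward: Bb4 → C5 → Db5 → Eb5.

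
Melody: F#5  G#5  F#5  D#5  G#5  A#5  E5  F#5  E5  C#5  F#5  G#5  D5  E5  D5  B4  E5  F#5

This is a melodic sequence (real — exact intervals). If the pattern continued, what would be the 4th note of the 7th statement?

The unit is 6 notes. Position-4 pitches of the 3 shown cells: D#5, C#5, B4.
Carrying that down a 2nd forward: A4 → G4 → F4 → Eb4.

Eb4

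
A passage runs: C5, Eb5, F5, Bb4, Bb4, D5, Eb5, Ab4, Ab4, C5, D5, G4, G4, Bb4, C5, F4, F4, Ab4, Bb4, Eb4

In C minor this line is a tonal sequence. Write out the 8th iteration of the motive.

C4 Eb4 F4 Bb3

Unit = 4 notes; the statements start on C5, Bb4, Ab4, G4, F4, moving down a 2nd each time.
Continuing the starts: Eb4 → D4 → C4.
So cell 8 is C4 Eb4 F4 Bb3.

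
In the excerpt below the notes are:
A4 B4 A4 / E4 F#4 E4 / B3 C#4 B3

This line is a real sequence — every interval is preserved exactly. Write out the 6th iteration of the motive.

Taking 3-note groups, the heads are A4, E4, B3: the pattern moves down a 4th.
Extending down a 4th: F#3 → C#3 → G#2.
So cell 6 is G#2 A#2 G#2.

G#2 A#2 G#2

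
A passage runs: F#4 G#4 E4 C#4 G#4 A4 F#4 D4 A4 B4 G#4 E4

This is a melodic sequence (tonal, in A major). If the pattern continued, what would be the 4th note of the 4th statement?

Grouping in 4s, the 4th note of each cell is C#4, D4, E4.
One more up a 2nd gives F#4.

F#4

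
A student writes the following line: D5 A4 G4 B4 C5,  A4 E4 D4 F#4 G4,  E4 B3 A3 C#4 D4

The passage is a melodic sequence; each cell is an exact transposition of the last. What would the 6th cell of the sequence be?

C#3 G#2 F#2 A#2 B2

Taking 5-note groups, the heads are D5, A4, E4: the pattern moves down a 4th.
Extending down a 4th: B3 → F#3 → C#3.
From C#3 the exact shape gives C#3 G#2 F#2 A#2 B2.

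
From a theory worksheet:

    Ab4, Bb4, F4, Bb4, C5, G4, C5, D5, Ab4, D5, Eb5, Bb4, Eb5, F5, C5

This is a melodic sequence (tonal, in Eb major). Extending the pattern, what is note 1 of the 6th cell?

The unit is 3 notes. Position-1 pitches of the 5 shown cells: Ab4, Bb4, C5, D5, Eb5.
One more up a 2nd gives F5.

F5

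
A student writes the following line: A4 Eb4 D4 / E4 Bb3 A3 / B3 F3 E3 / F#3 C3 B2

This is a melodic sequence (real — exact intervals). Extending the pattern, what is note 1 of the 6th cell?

G#2

Grouping in 3s, the 1st note of each cell is A4, E4, B3, F#3.
Carrying that down a 4th forward: C#3 → G#2.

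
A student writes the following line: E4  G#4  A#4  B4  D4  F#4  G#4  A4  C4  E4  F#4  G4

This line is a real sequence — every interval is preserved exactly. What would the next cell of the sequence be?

Bb3 D4 E4 F4

The 4-note cells begin on E4, D4, C4 — each down a 2nd from the last.
Statement 4 starts on Bb3 and keeps the same exact contour: Bb3 D4 E4 F4.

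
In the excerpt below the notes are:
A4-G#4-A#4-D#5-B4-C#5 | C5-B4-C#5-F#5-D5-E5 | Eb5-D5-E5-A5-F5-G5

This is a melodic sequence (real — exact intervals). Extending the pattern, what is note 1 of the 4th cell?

Gb5

The unit is 6 notes. Position-1 pitches of the 3 shown cells: A4, C5, Eb5.
One more up a 3rd gives Gb5.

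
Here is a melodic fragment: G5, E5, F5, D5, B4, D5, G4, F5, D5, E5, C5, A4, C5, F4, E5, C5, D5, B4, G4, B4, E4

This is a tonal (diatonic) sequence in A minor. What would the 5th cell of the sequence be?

C5 A4 B4 G4 E4 G4 C4

With a 7-note motive the entries are G5, F5, E5, each down a 2nd from the previous.
Extending down a 2nd: D5 → C5.
Statement 5 starts on C5 and keeps the same diatonic contour: C5 A4 B4 G4 E4 G4 C4.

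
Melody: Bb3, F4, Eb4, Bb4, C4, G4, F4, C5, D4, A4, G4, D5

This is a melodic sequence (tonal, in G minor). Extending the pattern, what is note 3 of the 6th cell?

C5

Grouping in 4s, the 3rd note of each cell is Eb4, F4, G4.
Extending up a 2nd: A4 → Bb4 → C5.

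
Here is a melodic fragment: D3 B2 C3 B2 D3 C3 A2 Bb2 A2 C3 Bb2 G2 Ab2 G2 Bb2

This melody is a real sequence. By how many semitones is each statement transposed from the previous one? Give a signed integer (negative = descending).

-2

Taking 5-note groups, the heads are D3, C3, Bb2: the pattern moves down a 2nd.
D3 to C3 spans -2 semitones.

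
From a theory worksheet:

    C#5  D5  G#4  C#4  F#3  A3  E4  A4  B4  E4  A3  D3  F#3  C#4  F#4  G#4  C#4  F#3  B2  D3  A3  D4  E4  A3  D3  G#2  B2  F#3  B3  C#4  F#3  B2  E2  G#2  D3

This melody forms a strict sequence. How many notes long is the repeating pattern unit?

35 notes total. Splitting into 5 groups of 7:
C#5 D5 G#4 C#4 F#3 A3 E4 | A4 B4 E4 A3 D3 F#3 C#4 | F#4 G#4 C#4 F#3 B2 D3 A3 | D4 E4 A3 D3 G#2 B2 F#3 | B3 C#4 F#3 B2 E2 G#2 D3
That's a consistent down a 3rd shift per cell, and no other grouping gives one.

7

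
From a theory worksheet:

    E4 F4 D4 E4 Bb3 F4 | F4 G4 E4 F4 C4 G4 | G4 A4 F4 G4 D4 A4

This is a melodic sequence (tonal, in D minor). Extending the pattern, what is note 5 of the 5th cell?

F4

Grouping in 6s, the 5th note of each cell is Bb3, C4, D4.
Extending up a 2nd: E4 → F4.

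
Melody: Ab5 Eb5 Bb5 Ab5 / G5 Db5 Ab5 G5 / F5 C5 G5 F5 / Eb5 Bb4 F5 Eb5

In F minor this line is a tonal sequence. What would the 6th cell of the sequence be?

C5 G4 Db5 C5

The 4-note cells begin on Ab5, G5, F5, Eb5 — each down a 2nd from the last.
Continuing the starts: Db5 → C5.
So cell 6 is C5 G4 Db5 C5.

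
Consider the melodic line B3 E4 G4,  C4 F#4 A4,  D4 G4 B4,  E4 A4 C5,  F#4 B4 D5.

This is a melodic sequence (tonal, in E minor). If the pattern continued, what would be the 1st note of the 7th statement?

A4

Grouping in 3s, the 1st note of each cell is B3, C4, D4, E4, F#4.
Each moves up a 2nd. Continuing: G4 → A4.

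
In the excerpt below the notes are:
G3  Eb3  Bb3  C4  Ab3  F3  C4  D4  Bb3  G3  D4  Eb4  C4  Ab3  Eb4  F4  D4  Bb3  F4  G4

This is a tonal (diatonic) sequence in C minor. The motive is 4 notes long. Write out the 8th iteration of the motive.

G4 Eb4 Bb4 C5

Unit = 4 notes; the statements start on G3, Ab3, Bb3, C4, D4, moving up a 2nd each time.
Continuing the starts: Eb4 → F4 → G4.
Statement 8 starts on G4 and keeps the same diatonic contour: G4 Eb4 Bb4 C5.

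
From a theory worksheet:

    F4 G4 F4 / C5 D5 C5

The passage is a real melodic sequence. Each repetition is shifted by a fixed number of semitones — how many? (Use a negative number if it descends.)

Taking 3-note groups, the heads are F4, C5: the pattern moves up a 5th.
F4 to C5 spans +7 semitones.

7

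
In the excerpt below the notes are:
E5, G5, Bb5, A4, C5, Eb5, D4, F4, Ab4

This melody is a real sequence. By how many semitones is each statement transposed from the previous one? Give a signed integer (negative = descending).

Unit = 3 notes; the statements start on E5, A4, D4, moving down a 5th each time.
E5→A4 is 69 − 76 = -7 semitones.

-7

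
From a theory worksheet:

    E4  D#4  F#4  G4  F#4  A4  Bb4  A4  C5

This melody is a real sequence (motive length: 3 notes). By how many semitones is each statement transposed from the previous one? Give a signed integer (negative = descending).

Taking 3-note groups, the heads are E4, G4, Bb4: the pattern moves up a 3rd.
E4→G4 is 67 − 64 = 3 semitones.

3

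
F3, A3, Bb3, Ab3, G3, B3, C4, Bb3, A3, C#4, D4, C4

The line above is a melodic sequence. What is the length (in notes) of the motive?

12 notes total. Splitting into 3 groups of 4:
F3 A3 Bb3 Ab3 | G3 B3 C4 Bb3 | A3 C#4 D4 C4
That's a consistent up a 2nd shift per cell, and no other grouping gives one.

4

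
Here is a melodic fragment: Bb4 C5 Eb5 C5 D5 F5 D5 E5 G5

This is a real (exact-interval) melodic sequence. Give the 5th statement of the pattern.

The 3-note cells begin on Bb4, C5, D5 — each up a 2nd from the last.
Continuing the starts: E5 → F#5.
So cell 5 is F#5 G#5 B5.

F#5 G#5 B5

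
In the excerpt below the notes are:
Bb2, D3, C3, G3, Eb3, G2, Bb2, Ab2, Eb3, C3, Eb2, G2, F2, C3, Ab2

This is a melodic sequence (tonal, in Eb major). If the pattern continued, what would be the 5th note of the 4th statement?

Grouping in 5s, the 5th note of each cell is Eb3, C3, Ab2.
From Ab2, down a 3rd gives F2.

F2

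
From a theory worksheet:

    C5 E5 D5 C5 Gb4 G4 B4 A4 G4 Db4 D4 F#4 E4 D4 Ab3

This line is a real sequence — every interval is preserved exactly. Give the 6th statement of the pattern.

With a 5-note motive the entries are C5, G4, D4, each down a 4th from the previous.
Extending down a 4th: A3 → E3 → B2.
So cell 6 is B2 D#3 C#3 B2 F2.

B2 D#3 C#3 B2 F2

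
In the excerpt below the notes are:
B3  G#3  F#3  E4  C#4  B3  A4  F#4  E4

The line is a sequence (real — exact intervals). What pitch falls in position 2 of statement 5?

The unit is 3 notes. Position-2 pitches of the 3 shown cells: G#3, C#4, F#4.
Carrying that up a 4th forward: B4 → E5.

E5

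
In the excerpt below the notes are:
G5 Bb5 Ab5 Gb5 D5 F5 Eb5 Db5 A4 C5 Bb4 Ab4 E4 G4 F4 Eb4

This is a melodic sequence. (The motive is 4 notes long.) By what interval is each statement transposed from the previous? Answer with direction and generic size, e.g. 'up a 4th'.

down a 4th

With a 4-note motive the entries are G5, D5, A4, E4, each down a 4th from the previous.
From G5 to D5: down a 4th.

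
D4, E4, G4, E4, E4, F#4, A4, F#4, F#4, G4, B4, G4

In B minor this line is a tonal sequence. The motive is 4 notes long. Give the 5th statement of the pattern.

Unit = 4 notes; the statements start on D4, E4, F#4, moving up a 2nd each time.
Continuing the starts: G4 → A4.
Statement 5 starts on A4 and keeps the same diatonic contour: A4 B4 D5 B4.

A4 B4 D5 B4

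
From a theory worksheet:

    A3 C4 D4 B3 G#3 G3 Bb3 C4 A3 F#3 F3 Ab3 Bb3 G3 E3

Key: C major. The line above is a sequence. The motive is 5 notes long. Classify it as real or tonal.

real

Each cell has the same semitone pattern (3, 2, -3, -3) — intervals are preserved exactly.
And G#3 lies outside C major, so the sequence is real rather than tonal.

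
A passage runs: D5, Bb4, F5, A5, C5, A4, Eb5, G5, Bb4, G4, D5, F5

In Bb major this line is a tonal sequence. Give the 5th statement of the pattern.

The 4-note cells begin on D5, C5, Bb4 — each down a 2nd from the last.
Carrying on: A4 → G4.
So cell 5 is G4 Eb4 Bb4 D5.

G4 Eb4 Bb4 D5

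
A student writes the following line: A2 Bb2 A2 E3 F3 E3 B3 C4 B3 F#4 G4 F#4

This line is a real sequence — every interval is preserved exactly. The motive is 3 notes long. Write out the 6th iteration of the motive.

G#5 A5 G#5

The 3-note cells begin on A2, E3, B3, F#4 — each up a 5th from the last.
Extending up a 5th: C#5 → G#5.
From G#5 the exact shape gives G#5 A5 G#5.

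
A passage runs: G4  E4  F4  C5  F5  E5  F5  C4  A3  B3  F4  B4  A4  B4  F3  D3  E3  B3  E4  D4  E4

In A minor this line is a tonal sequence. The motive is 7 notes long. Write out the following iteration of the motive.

B2 G2 A2 E3 A3 G3 A3

Unit = 7 notes; the statements start on G4, C4, F3, moving down a 5th each time.
So cell 4 is B2 G2 A2 E3 A3 G3 A3.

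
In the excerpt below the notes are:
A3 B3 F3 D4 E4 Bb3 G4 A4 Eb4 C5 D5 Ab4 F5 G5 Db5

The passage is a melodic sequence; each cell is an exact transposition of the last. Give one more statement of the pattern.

Bb5 C6 Gb5

Unit = 3 notes; the statements start on A3, D4, G4, C5, F5, moving up a 4th each time.
So cell 6 is Bb5 C6 Gb5.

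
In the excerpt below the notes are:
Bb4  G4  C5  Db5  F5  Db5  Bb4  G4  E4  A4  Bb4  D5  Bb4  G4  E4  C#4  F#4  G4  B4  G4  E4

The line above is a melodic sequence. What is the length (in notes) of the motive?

There are 21 notes; a 7-note unit gives 3 cells:
Bb4 G4 C5 Db5 F5 Db5 Bb4 | G4 E4 A4 Bb4 D5 Bb4 G4 | E4 C#4 F#4 G4 B4 G4 E4
Each cell is the previous one down a 3rd — so the unit is 7 notes.

7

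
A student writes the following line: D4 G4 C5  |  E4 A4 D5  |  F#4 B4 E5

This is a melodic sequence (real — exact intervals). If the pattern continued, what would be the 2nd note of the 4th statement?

C#5

Grouping in 3s, the 2nd note of each cell is G4, A4, B4.
One more up a 2nd gives C#5.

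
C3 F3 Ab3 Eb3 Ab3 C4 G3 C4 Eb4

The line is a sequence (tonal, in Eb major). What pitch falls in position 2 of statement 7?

D5

Grouping in 3s, the 2nd note of each cell is F3, Ab3, C4.
Extending up a 3rd: Eb4 → G4 → Bb4 → D5.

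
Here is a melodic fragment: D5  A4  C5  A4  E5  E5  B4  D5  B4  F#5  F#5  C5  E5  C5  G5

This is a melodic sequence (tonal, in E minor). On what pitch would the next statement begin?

G5

With a 5-note motive the entries are D5, E5, F#5, each up a 2nd from the previous.
The next head, up a 2nd from F#5, is G5.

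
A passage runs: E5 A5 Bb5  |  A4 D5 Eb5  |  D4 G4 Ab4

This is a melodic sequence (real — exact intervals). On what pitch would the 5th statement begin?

The 3-note cells begin on E5, A4, D4 — each down a 5th from the last.
Extending the heads down a 5th: G3 → C3.

C3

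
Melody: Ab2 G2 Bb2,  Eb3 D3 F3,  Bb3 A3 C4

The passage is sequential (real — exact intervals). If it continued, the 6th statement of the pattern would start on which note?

With a 3-note motive the entries are Ab2, Eb3, Bb3, each up a 5th from the previous.
Continuing: F4 → C5 → G5. Statement 6 starts on G5.

G5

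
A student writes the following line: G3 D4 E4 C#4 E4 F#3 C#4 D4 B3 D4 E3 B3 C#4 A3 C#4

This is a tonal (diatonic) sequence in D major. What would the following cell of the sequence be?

D3 A3 B3 G3 B3

The 5-note cells begin on G3, F#3, E3 — each down a 2nd from the last.
From D3 the diatonic shape gives D3 A3 B3 G3 B3.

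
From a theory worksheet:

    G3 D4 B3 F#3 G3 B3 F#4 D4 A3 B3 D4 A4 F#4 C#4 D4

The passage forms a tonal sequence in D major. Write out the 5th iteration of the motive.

A4 E5 C#5 G4 A4

With a 5-note motive the entries are G3, B3, D4, each up a 3rd from the previous.
Continuing the starts: F#4 → A4.
Statement 5 starts on A4 and keeps the same diatonic contour: A4 E5 C#5 G4 A4.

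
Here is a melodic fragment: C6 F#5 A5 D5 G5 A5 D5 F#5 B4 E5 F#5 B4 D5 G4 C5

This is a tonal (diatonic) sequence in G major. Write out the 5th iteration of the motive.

B4 E4 G4 C4 F#4

With a 5-note motive the entries are C6, A5, F#5, each down a 3rd from the previous.
Continuing the starts: D5 → B4.
Statement 5 starts on B4 and keeps the same diatonic contour: B4 E4 G4 C4 F#4.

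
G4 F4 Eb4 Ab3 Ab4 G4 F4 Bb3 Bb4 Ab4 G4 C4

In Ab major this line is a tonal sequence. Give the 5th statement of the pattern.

Db5 C5 Bb4 Eb4

Unit = 4 notes; the statements start on G4, Ab4, Bb4, moving up a 2nd each time.
Extending up a 2nd: C5 → Db5.
Statement 5 starts on Db5 and keeps the same diatonic contour: Db5 C5 Bb4 Eb4.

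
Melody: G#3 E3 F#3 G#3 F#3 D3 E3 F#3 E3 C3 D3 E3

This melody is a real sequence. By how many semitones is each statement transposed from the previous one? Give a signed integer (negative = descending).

The 4-note cells begin on G#3, F#3, E3 — each down a 2nd from the last.
G#3 to F#3 spans -2 semitones.

-2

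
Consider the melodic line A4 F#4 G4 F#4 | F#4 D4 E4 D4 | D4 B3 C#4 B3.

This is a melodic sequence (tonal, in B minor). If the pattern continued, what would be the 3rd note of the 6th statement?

D3

With 4-note cells, note 3 of each statement runs G4, E4, C#4.
Extending down a 3rd: A3 → F#3 → D3.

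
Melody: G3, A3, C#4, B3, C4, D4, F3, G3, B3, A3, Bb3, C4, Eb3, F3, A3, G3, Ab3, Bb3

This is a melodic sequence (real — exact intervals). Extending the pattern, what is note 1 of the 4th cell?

Db3

With 6-note cells, note 1 of each statement runs G3, F3, Eb3.
One more down a 2nd gives Db3.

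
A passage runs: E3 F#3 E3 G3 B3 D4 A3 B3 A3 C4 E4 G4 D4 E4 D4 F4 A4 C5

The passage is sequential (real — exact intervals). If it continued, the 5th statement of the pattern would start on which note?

Unit = 6 notes; the statements start on E3, A3, D4, moving up a 4th each time.
Extending the heads up a 4th: G4 → C5.

C5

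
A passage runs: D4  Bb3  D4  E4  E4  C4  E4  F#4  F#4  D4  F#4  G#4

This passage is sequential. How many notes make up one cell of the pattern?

12 notes total. Splitting into 3 groups of 4:
D4 Bb3 D4 E4 | E4 C4 E4 F#4 | F#4 D4 F#4 G#4
Each cell is the previous one up a 2nd — so the unit is 4 notes.

4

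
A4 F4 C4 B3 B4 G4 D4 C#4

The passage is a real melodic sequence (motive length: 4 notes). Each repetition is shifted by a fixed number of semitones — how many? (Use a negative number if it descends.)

Taking 4-note groups, the heads are A4, B4: the pattern moves up a 2nd.
Counting half-steps from A4 to B4: 2.

2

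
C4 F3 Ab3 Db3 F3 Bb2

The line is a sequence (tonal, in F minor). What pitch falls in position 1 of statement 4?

With 2-note cells, note 1 of each statement runs C4, Ab3, F3.
Each moves down a 3rd; the next is Db3.

Db3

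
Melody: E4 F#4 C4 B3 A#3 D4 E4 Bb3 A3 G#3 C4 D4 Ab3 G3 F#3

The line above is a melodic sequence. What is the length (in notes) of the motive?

5

There are 15 notes; a 5-note unit gives 3 cells:
E4 F#4 C4 B3 A#3 | D4 E4 Bb3 A3 G#3 | C4 D4 Ab3 G3 F#3
Every group is a transposition down a 2nd of the one before; no shorter unit works.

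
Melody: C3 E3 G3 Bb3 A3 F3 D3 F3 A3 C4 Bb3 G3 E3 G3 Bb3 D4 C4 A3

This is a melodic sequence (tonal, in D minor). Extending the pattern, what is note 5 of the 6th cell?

Grouping in 6s, the 5th note of each cell is A3, Bb3, C4.
Extending up a 2nd: D4 → E4 → F4.

F4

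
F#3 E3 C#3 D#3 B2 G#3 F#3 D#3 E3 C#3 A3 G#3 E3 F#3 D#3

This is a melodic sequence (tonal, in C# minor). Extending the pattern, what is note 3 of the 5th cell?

Grouping in 5s, the 3rd note of each cell is C#3, D#3, E3.
Carrying that up a 2nd forward: F#3 → G#3.

G#3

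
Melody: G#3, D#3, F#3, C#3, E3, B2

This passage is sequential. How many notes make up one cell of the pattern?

6 notes total. Splitting into 3 groups of 2:
G#3 D#3 | F#3 C#3 | E3 B2
Each cell is the previous one down a 2nd — so the unit is 2 notes.

2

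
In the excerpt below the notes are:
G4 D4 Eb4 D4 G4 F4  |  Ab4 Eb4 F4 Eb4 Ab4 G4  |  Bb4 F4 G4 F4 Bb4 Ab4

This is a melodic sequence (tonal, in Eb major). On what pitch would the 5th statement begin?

Taking 6-note groups, the heads are G4, Ab4, Bb4: the pattern moves up a 2nd.
Continuing: C5 → D5. Statement 5 starts on D5.

D5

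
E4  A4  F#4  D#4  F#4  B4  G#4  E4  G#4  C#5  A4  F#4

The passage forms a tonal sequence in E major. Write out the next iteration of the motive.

The 4-note cells begin on E4, F#4, G#4 — each up a 2nd from the last.
From A4 the diatonic shape gives A4 D#5 B4 G#4.

A4 D#5 B4 G#4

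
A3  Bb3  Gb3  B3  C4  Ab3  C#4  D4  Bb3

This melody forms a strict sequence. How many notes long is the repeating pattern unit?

9 notes total. Splitting into 3 groups of 3:
A3 Bb3 Gb3 | B3 C4 Ab3 | C#4 D4 Bb3
Every group is a transposition up a 2nd of the one before; no shorter unit works.

3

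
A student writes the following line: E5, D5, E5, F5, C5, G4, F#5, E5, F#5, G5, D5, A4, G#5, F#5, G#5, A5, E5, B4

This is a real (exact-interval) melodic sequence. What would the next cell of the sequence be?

A#5 G#5 A#5 B5 F#5 C#5

Unit = 6 notes; the statements start on E5, F#5, G#5, moving up a 2nd each time.
So cell 4 is A#5 G#5 A#5 B5 F#5 C#5.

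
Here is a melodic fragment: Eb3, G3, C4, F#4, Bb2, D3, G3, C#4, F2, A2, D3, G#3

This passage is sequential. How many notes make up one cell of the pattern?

4

Try groups of 4 (3 cells in 12 notes):
Eb3 G3 C4 F#4 | Bb2 D3 G3 C#4 | F2 A2 D3 G#3
Each cell is the previous one down a 4th — so the unit is 4 notes.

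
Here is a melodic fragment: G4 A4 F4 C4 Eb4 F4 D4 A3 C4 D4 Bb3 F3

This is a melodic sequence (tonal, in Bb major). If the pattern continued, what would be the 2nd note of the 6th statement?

Eb3

The unit is 4 notes. Position-2 pitches of the 3 shown cells: A4, F4, D4.
Extending down a 3rd: Bb3 → G3 → Eb3.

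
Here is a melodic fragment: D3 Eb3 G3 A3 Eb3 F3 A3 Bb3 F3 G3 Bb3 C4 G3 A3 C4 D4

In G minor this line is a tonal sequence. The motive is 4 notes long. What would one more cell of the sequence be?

Taking 4-note groups, the heads are D3, Eb3, F3, G3: the pattern moves up a 2nd.
From A3 the diatonic shape gives A3 Bb3 D4 Eb4.

A3 Bb3 D4 Eb4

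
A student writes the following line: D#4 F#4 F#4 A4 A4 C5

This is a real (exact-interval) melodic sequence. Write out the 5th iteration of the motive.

With a 2-note motive the entries are D#4, F#4, A4, each up a 3rd from the previous.
Carrying on: C5 → Eb5.
Statement 5 starts on Eb5 and keeps the same exact contour: Eb5 Gb5.

Eb5 Gb5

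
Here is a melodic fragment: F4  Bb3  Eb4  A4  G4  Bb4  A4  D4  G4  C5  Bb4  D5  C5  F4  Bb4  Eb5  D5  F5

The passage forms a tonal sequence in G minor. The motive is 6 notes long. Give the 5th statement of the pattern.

The 6-note cells begin on F4, A4, C5 — each up a 3rd from the last.
Carrying on: Eb5 → G5.
From G5 the diatonic shape gives G5 C5 F5 Bb5 A5 C6.

G5 C5 F5 Bb5 A5 C6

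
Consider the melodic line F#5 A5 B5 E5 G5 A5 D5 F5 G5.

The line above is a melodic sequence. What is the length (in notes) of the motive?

3

Try groups of 3 (3 cells in 9 notes):
F#5 A5 B5 | E5 G5 A5 | D5 F5 G5
That's a consistent down a 2nd shift per cell, and no other grouping gives one.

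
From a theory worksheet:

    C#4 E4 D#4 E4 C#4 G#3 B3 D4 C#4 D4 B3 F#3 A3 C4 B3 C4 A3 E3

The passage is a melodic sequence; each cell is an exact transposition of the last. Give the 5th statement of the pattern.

Unit = 6 notes; the statements start on C#4, B3, A3, moving down a 2nd each time.
Carrying on: G3 → F3.
From F3 the exact shape gives F3 Ab3 G3 Ab3 F3 C3.

F3 Ab3 G3 Ab3 F3 C3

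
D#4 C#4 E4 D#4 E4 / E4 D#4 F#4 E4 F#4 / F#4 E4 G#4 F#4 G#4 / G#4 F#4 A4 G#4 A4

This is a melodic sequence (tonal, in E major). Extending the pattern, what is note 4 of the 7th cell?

C#5

With 5-note cells, note 4 of each statement runs D#4, E4, F#4, G#4.
Carrying that up a 2nd forward: A4 → B4 → C#5.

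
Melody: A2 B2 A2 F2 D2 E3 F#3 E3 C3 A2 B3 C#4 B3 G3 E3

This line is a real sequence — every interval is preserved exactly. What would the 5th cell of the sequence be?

With a 5-note motive the entries are A2, E3, B3, each up a 5th from the previous.
Continuing the starts: F#4 → C#5.
From C#5 the exact shape gives C#5 D#5 C#5 A4 F#4.

C#5 D#5 C#5 A4 F#4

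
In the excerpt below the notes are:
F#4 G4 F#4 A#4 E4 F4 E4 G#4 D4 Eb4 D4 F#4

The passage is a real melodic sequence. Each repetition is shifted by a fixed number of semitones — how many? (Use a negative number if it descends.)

-2

With a 4-note motive the entries are F#4, E4, D4, each down a 2nd from the previous.
F#4 to E4 spans -2 semitones.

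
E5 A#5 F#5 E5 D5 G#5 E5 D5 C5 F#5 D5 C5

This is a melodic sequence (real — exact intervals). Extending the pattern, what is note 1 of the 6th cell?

With 4-note cells, note 1 of each statement runs E5, D5, C5.
Each moves down a 2nd. Continuing: Bb4 → Ab4 → Gb4.

Gb4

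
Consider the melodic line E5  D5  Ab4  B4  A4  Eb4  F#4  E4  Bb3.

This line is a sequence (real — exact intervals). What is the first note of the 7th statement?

A#2

With a 3-note motive the entries are E5, B4, F#4, each down a 4th from the previous.
Extending the heads down a 4th: C#4 → G#3 → D#3 → A#2.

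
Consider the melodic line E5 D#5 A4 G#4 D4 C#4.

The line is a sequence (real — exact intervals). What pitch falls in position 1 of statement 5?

With 2-note cells, note 1 of each statement runs E5, A4, D4.
Each moves down a 5th. Continuing: G3 → C3.

C3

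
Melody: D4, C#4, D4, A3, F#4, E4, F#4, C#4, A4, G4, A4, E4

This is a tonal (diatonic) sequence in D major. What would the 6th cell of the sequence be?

G5 F#5 G5 D5

Taking 4-note groups, the heads are D4, F#4, A4: the pattern moves up a 3rd.
Carrying on: C#5 → E5 → G5.
Statement 6 starts on G5 and keeps the same diatonic contour: G5 F#5 G5 D5.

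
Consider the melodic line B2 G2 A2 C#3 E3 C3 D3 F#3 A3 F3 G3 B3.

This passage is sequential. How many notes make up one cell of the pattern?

4

There are 12 notes; a 4-note unit gives 3 cells:
B2 G2 A2 C#3 | E3 C3 D3 F#3 | A3 F3 G3 B3
Every group is a transposition up a 4th of the one before; no shorter unit works.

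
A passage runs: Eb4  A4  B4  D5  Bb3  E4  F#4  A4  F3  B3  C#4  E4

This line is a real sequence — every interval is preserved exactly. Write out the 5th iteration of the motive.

Unit = 4 notes; the statements start on Eb4, Bb3, F3, moving down a 4th each time.
Continuing the starts: C3 → G2.
So cell 5 is G2 C#3 D#3 F#3.

G2 C#3 D#3 F#3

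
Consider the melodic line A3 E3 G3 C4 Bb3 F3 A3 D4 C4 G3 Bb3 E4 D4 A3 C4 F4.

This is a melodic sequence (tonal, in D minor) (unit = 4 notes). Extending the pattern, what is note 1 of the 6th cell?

F4

With 4-note cells, note 1 of each statement runs A3, Bb3, C4, D4.
Extending up a 2nd: E4 → F4.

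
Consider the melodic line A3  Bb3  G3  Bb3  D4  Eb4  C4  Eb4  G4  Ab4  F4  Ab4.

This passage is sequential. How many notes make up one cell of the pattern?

4

12 notes total. Splitting into 3 groups of 4:
A3 Bb3 G3 Bb3 | D4 Eb4 C4 Eb4 | G4 Ab4 F4 Ab4
That's a consistent up a 4th shift per cell, and no other grouping gives one.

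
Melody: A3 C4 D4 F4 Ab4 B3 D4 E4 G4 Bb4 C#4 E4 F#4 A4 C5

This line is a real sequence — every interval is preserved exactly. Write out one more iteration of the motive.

With a 5-note motive the entries are A3, B3, C#4, each up a 2nd from the previous.
From D#4 the exact shape gives D#4 F#4 G#4 B4 D5.

D#4 F#4 G#4 B4 D5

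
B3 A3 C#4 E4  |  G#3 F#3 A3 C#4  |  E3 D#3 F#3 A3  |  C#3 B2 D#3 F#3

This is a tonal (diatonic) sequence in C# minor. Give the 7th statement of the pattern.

D#2 C#2 E2 G#2

The 4-note cells begin on B3, G#3, E3, C#3 — each down a 3rd from the last.
Extending down a 3rd: A2 → F#2 → D#2.
So cell 7 is D#2 C#2 E2 G#2.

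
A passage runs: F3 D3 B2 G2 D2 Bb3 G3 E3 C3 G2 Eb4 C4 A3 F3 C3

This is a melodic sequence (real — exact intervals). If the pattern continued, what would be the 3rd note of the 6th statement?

C5

With 5-note cells, note 3 of each statement runs B2, E3, A3.
Extending up a 4th: D4 → G4 → C5.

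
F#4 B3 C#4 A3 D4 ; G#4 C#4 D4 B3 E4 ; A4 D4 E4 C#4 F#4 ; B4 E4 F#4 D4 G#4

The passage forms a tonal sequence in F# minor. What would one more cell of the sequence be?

Unit = 5 notes; the statements start on F#4, G#4, A4, B4, moving up a 2nd each time.
Statement 5 starts on C#5 and keeps the same diatonic contour: C#5 F#4 G#4 E4 A4.

C#5 F#4 G#4 E4 A4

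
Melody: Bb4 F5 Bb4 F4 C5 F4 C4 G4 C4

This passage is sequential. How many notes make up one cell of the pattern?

9 notes total. Splitting into 3 groups of 3:
Bb4 F5 Bb4 | F4 C5 F4 | C4 G4 C4
Each cell is the previous one down a 4th — so the unit is 3 notes.

3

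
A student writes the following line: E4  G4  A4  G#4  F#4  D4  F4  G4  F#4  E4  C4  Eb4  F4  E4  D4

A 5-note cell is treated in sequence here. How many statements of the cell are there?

15 notes in groups of 5 gives 15/5 = 3 statements.
Starts: E4, D4, C4 — each down a 2nd.

3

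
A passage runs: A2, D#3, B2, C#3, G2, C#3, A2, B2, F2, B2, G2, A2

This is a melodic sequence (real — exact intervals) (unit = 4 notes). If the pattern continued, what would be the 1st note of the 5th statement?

The unit is 4 notes. Position-1 pitches of the 3 shown cells: A2, G2, F2.
Carrying that down a 2nd forward: Eb2 → Db2.

Db2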